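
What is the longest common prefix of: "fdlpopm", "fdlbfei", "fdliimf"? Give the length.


Words: fdlpopm, fdlbfei, fdliimf
  Position 0: all 'f' => match
  Position 1: all 'd' => match
  Position 2: all 'l' => match
  Position 3: ('p', 'b', 'i') => mismatch, stop
LCP = "fdl" (length 3)

3


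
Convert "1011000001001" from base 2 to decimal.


Input: "1011000001001" in base 2
Positional expansion:
  Digit '1' (value 1) x 2^12 = 4096
  Digit '0' (value 0) x 2^11 = 0
  Digit '1' (value 1) x 2^10 = 1024
  Digit '1' (value 1) x 2^9 = 512
  Digit '0' (value 0) x 2^8 = 0
  Digit '0' (value 0) x 2^7 = 0
  Digit '0' (value 0) x 2^6 = 0
  Digit '0' (value 0) x 2^5 = 0
  Digit '0' (value 0) x 2^4 = 0
  Digit '1' (value 1) x 2^3 = 8
  Digit '0' (value 0) x 2^2 = 0
  Digit '0' (value 0) x 2^1 = 0
  Digit '1' (value 1) x 2^0 = 1
Sum = 5641

5641


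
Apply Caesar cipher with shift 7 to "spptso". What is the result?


Caesar cipher: shift "spptso" by 7
  's' (pos 18) + 7 = pos 25 = 'z'
  'p' (pos 15) + 7 = pos 22 = 'w'
  'p' (pos 15) + 7 = pos 22 = 'w'
  't' (pos 19) + 7 = pos 0 = 'a'
  's' (pos 18) + 7 = pos 25 = 'z'
  'o' (pos 14) + 7 = pos 21 = 'v'
Result: zwwazv

zwwazv


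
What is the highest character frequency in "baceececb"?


Input: baceececb
Character counts:
  'a': 1
  'b': 2
  'c': 3
  'e': 3
Maximum frequency: 3

3


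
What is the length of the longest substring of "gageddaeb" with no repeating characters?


Input: "gageddaeb"
Sliding window (track last position of each char):
  Position 0 ('g'): window [0,0] length 1 -- new best
  Position 1 ('a'): window [0,1] length 2 -- new best
  Position 2 ('g'): repeat (last at 0), move window start to 1
  Position 2 ('g'): window [1,2] length 2
  Position 3 ('e'): window [1,3] length 3 -- new best
  Position 4 ('d'): window [1,4] length 4 -- new best
  Position 5 ('d'): repeat (last at 4), move window start to 5
  Position 5 ('d'): window [5,5] length 1
  Position 6 ('a'): window [5,6] length 2
  Position 7 ('e'): window [5,7] length 3
  Position 8 ('b'): window [5,8] length 4
Longest substring with no repeats: "aged" with length 4

4


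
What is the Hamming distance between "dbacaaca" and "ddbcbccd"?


Comparing "dbacaaca" and "ddbcbccd" position by position:
  Position 0: 'd' vs 'd' => same
  Position 1: 'b' vs 'd' => differ
  Position 2: 'a' vs 'b' => differ
  Position 3: 'c' vs 'c' => same
  Position 4: 'a' vs 'b' => differ
  Position 5: 'a' vs 'c' => differ
  Position 6: 'c' vs 'c' => same
  Position 7: 'a' vs 'd' => differ
Total differences (Hamming distance): 5

5


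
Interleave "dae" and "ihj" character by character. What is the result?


Interleaving "dae" and "ihj":
  Position 0: 'd' from first, 'i' from second => "di"
  Position 1: 'a' from first, 'h' from second => "ah"
  Position 2: 'e' from first, 'j' from second => "ej"
Result: diahej

diahej


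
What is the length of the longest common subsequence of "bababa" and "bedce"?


LCS of "bababa" and "bedce"
DP table:
           b    e    d    c    e
      0    0    0    0    0    0
  b   0    1    1    1    1    1
  a   0    1    1    1    1    1
  b   0    1    1    1    1    1
  a   0    1    1    1    1    1
  b   0    1    1    1    1    1
  a   0    1    1    1    1    1
LCS length = dp[6][5] = 1

1


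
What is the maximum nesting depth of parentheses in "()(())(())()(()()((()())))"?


Input: "()(())(())()(()()((()())))"
Tracking depth:
  Position 0 '(': depth becomes 1
  Position 1 ')': depth becomes 0
  Position 2 '(': depth becomes 1
  Position 3 '(': depth becomes 2
  Position 4 ')': depth becomes 1
  Position 5 ')': depth becomes 0
  Position 6 '(': depth becomes 1
  Position 7 '(': depth becomes 2
  Position 8 ')': depth becomes 1
  Position 9 ')': depth becomes 0
  Position 10 '(': depth becomes 1
  Position 11 ')': depth becomes 0
  Position 12 '(': depth becomes 1
  Position 13 '(': depth becomes 2
  Position 14 ')': depth becomes 1
  Position 15 '(': depth becomes 2
  Position 16 ')': depth becomes 1
  Position 17 '(': depth becomes 2
  Position 18 '(': depth becomes 3
  Position 19 '(': depth becomes 4
  Position 20 ')': depth becomes 3
  Position 21 '(': depth becomes 4
  Position 22 ')': depth becomes 3
  Position 23 ')': depth becomes 2
  Position 24 ')': depth becomes 1
  Position 25 ')': depth becomes 0
Maximum depth reached: 4

4


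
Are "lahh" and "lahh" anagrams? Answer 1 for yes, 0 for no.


Strings: "lahh", "lahh"
Sorted first:  ahhl
Sorted second: ahhl
Sorted forms match => anagrams

1


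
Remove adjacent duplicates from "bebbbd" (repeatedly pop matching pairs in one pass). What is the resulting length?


Input: bebbbd
Stack-based adjacent duplicate removal:
  Read 'b': push. Stack: b
  Read 'e': push. Stack: be
  Read 'b': push. Stack: beb
  Read 'b': matches stack top 'b' => pop. Stack: be
  Read 'b': push. Stack: beb
  Read 'd': push. Stack: bebd
Final stack: "bebd" (length 4)

4


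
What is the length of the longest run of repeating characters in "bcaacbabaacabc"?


Input: "bcaacbabaacabc"
Scanning for longest run:
  Position 1 ('c'): new char, reset run to 1
  Position 2 ('a'): new char, reset run to 1
  Position 3 ('a'): continues run of 'a', length=2
  Position 4 ('c'): new char, reset run to 1
  Position 5 ('b'): new char, reset run to 1
  Position 6 ('a'): new char, reset run to 1
  Position 7 ('b'): new char, reset run to 1
  Position 8 ('a'): new char, reset run to 1
  Position 9 ('a'): continues run of 'a', length=2
  Position 10 ('c'): new char, reset run to 1
  Position 11 ('a'): new char, reset run to 1
  Position 12 ('b'): new char, reset run to 1
  Position 13 ('c'): new char, reset run to 1
Longest run: 'a' with length 2

2


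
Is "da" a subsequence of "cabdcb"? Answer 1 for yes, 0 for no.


Check if "da" is a subsequence of "cabdcb"
Greedy scan:
  Position 0 ('c'): no match needed
  Position 1 ('a'): no match needed
  Position 2 ('b'): no match needed
  Position 3 ('d'): matches sub[0] = 'd'
  Position 4 ('c'): no match needed
  Position 5 ('b'): no match needed
Only matched 1/2 characters => not a subsequence

0


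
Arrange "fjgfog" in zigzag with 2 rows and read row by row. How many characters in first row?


Zigzag "fjgfog" into 2 rows:
Placing characters:
  'f' => row 0
  'j' => row 1
  'g' => row 0
  'f' => row 1
  'o' => row 0
  'g' => row 1
Rows:
  Row 0: "fgo"
  Row 1: "jfg"
First row length: 3

3


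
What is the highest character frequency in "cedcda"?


Input: cedcda
Character counts:
  'a': 1
  'c': 2
  'd': 2
  'e': 1
Maximum frequency: 2

2


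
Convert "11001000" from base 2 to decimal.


Input: "11001000" in base 2
Positional expansion:
  Digit '1' (value 1) x 2^7 = 128
  Digit '1' (value 1) x 2^6 = 64
  Digit '0' (value 0) x 2^5 = 0
  Digit '0' (value 0) x 2^4 = 0
  Digit '1' (value 1) x 2^3 = 8
  Digit '0' (value 0) x 2^2 = 0
  Digit '0' (value 0) x 2^1 = 0
  Digit '0' (value 0) x 2^0 = 0
Sum = 200

200


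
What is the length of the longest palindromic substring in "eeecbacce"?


Input: "eeecbacce"
Checking substrings for palindromes:
  [0:3] "eee" (len 3) => palindrome
  [0:2] "ee" (len 2) => palindrome
  [1:3] "ee" (len 2) => palindrome
  [6:8] "cc" (len 2) => palindrome
Longest palindromic substring: "eee" with length 3

3


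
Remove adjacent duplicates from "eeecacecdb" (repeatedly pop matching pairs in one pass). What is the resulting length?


Input: eeecacecdb
Stack-based adjacent duplicate removal:
  Read 'e': push. Stack: e
  Read 'e': matches stack top 'e' => pop. Stack: (empty)
  Read 'e': push. Stack: e
  Read 'c': push. Stack: ec
  Read 'a': push. Stack: eca
  Read 'c': push. Stack: ecac
  Read 'e': push. Stack: ecace
  Read 'c': push. Stack: ecacec
  Read 'd': push. Stack: ecacecd
  Read 'b': push. Stack: ecacecdb
Final stack: "ecacecdb" (length 8)

8


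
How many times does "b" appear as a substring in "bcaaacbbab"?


Searching for "b" in "bcaaacbbab"
Scanning each position:
  Position 0: "b" => MATCH
  Position 1: "c" => no
  Position 2: "a" => no
  Position 3: "a" => no
  Position 4: "a" => no
  Position 5: "c" => no
  Position 6: "b" => MATCH
  Position 7: "b" => MATCH
  Position 8: "a" => no
  Position 9: "b" => MATCH
Total occurrences: 4

4


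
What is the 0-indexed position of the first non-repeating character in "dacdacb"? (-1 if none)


Input: dacdacb
Character frequencies:
  'a': 2
  'b': 1
  'c': 2
  'd': 2
Scanning left to right for freq == 1:
  Position 0 ('d'): freq=2, skip
  Position 1 ('a'): freq=2, skip
  Position 2 ('c'): freq=2, skip
  Position 3 ('d'): freq=2, skip
  Position 4 ('a'): freq=2, skip
  Position 5 ('c'): freq=2, skip
  Position 6 ('b'): unique! => answer = 6

6


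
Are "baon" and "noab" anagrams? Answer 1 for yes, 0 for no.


Strings: "baon", "noab"
Sorted first:  abno
Sorted second: abno
Sorted forms match => anagrams

1


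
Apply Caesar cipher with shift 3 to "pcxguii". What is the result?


Caesar cipher: shift "pcxguii" by 3
  'p' (pos 15) + 3 = pos 18 = 's'
  'c' (pos 2) + 3 = pos 5 = 'f'
  'x' (pos 23) + 3 = pos 0 = 'a'
  'g' (pos 6) + 3 = pos 9 = 'j'
  'u' (pos 20) + 3 = pos 23 = 'x'
  'i' (pos 8) + 3 = pos 11 = 'l'
  'i' (pos 8) + 3 = pos 11 = 'l'
Result: sfajxll

sfajxll


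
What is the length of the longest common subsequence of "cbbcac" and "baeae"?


LCS of "cbbcac" and "baeae"
DP table:
           b    a    e    a    e
      0    0    0    0    0    0
  c   0    0    0    0    0    0
  b   0    1    1    1    1    1
  b   0    1    1    1    1    1
  c   0    1    1    1    1    1
  a   0    1    2    2    2    2
  c   0    1    2    2    2    2
LCS length = dp[6][5] = 2

2


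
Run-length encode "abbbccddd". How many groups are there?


Input: abbbccddd
Scanning for consecutive runs:
  Group 1: 'a' x 1 (positions 0-0)
  Group 2: 'b' x 3 (positions 1-3)
  Group 3: 'c' x 2 (positions 4-5)
  Group 4: 'd' x 3 (positions 6-8)
Total groups: 4

4


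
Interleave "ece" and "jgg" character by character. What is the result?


Interleaving "ece" and "jgg":
  Position 0: 'e' from first, 'j' from second => "ej"
  Position 1: 'c' from first, 'g' from second => "cg"
  Position 2: 'e' from first, 'g' from second => "eg"
Result: ejcgeg

ejcgeg


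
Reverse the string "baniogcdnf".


Input: baniogcdnf
Reading characters right to left:
  Position 9: 'f'
  Position 8: 'n'
  Position 7: 'd'
  Position 6: 'c'
  Position 5: 'g'
  Position 4: 'o'
  Position 3: 'i'
  Position 2: 'n'
  Position 1: 'a'
  Position 0: 'b'
Reversed: fndcgoinab

fndcgoinab


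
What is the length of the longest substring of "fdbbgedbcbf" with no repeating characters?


Input: "fdbbgedbcbf"
Sliding window (track last position of each char):
  Position 0 ('f'): window [0,0] length 1 -- new best
  Position 1 ('d'): window [0,1] length 2 -- new best
  Position 2 ('b'): window [0,2] length 3 -- new best
  Position 3 ('b'): repeat (last at 2), move window start to 3
  Position 3 ('b'): window [3,3] length 1
  Position 4 ('g'): window [3,4] length 2
  Position 5 ('e'): window [3,5] length 3
  Position 6 ('d'): window [3,6] length 4 -- new best
  Position 7 ('b'): repeat (last at 3), move window start to 4
  Position 7 ('b'): window [4,7] length 4
  Position 8 ('c'): window [4,8] length 5 -- new best
  Position 9 ('b'): repeat (last at 7), move window start to 8
  Position 9 ('b'): window [8,9] length 2
  Position 10 ('f'): window [8,10] length 3
Longest substring with no repeats: "gedbc" with length 5

5


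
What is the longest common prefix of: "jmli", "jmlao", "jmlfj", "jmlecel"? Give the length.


Words: jmli, jmlao, jmlfj, jmlecel
  Position 0: all 'j' => match
  Position 1: all 'm' => match
  Position 2: all 'l' => match
  Position 3: ('i', 'a', 'f', 'e') => mismatch, stop
LCP = "jml" (length 3)

3


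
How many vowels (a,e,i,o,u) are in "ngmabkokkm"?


Input: ngmabkokkm
Checking each character:
  'n' at position 0: consonant
  'g' at position 1: consonant
  'm' at position 2: consonant
  'a' at position 3: vowel (running total: 1)
  'b' at position 4: consonant
  'k' at position 5: consonant
  'o' at position 6: vowel (running total: 2)
  'k' at position 7: consonant
  'k' at position 8: consonant
  'm' at position 9: consonant
Total vowels: 2

2


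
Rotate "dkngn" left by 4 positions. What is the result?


Input: "dkngn", rotate left by 4
First 4 characters: "dkng"
Remaining characters: "n"
Concatenate remaining + first: "n" + "dkng" = "ndkng"

ndkng


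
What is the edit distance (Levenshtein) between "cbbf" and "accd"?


Computing edit distance: "cbbf" -> "accd"
DP table:
           a    c    c    d
      0    1    2    3    4
  c   1    1    1    2    3
  b   2    2    2    2    3
  b   3    3    3    3    3
  f   4    4    4    4    4
Edit distance = dp[4][4] = 4

4


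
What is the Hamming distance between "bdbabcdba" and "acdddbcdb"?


Comparing "bdbabcdba" and "acdddbcdb" position by position:
  Position 0: 'b' vs 'a' => differ
  Position 1: 'd' vs 'c' => differ
  Position 2: 'b' vs 'd' => differ
  Position 3: 'a' vs 'd' => differ
  Position 4: 'b' vs 'd' => differ
  Position 5: 'c' vs 'b' => differ
  Position 6: 'd' vs 'c' => differ
  Position 7: 'b' vs 'd' => differ
  Position 8: 'a' vs 'b' => differ
Total differences (Hamming distance): 9

9


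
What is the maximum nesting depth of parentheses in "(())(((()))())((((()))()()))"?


Input: "(())(((()))())((((()))()()))"
Tracking depth:
  Position 0 '(': depth becomes 1
  Position 1 '(': depth becomes 2
  Position 2 ')': depth becomes 1
  Position 3 ')': depth becomes 0
  Position 4 '(': depth becomes 1
  Position 5 '(': depth becomes 2
  Position 6 '(': depth becomes 3
  Position 7 '(': depth becomes 4
  Position 8 ')': depth becomes 3
  Position 9 ')': depth becomes 2
  Position 10 ')': depth becomes 1
  Position 11 '(': depth becomes 2
  Position 12 ')': depth becomes 1
  Position 13 ')': depth becomes 0
  Position 14 '(': depth becomes 1
  Position 15 '(': depth becomes 2
  Position 16 '(': depth becomes 3
  Position 17 '(': depth becomes 4
  Position 18 '(': depth becomes 5
  Position 19 ')': depth becomes 4
  Position 20 ')': depth becomes 3
  Position 21 ')': depth becomes 2
  Position 22 '(': depth becomes 3
  Position 23 ')': depth becomes 2
  Position 24 '(': depth becomes 3
  Position 25 ')': depth becomes 2
  Position 26 ')': depth becomes 1
  Position 27 ')': depth becomes 0
Maximum depth reached: 5

5


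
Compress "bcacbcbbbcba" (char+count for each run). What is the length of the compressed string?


Input: bcacbcbbbcba
Runs:
  'b' x 1 => "b1"
  'c' x 1 => "c1"
  'a' x 1 => "a1"
  'c' x 1 => "c1"
  'b' x 1 => "b1"
  'c' x 1 => "c1"
  'b' x 3 => "b3"
  'c' x 1 => "c1"
  'b' x 1 => "b1"
  'a' x 1 => "a1"
Compressed: "b1c1a1c1b1c1b3c1b1a1"
Compressed length: 20

20


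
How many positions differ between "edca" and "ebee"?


Comparing "edca" and "ebee" position by position:
  Position 0: 'e' vs 'e' => same
  Position 1: 'd' vs 'b' => DIFFER
  Position 2: 'c' vs 'e' => DIFFER
  Position 3: 'a' vs 'e' => DIFFER
Positions that differ: 3

3


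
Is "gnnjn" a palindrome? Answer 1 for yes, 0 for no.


Input: gnnjn
Reversed: njnng
  Compare pos 0 ('g') with pos 4 ('n'): MISMATCH
  Compare pos 1 ('n') with pos 3 ('j'): MISMATCH
Result: not a palindrome

0


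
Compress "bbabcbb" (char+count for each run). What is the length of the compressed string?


Input: bbabcbb
Runs:
  'b' x 2 => "b2"
  'a' x 1 => "a1"
  'b' x 1 => "b1"
  'c' x 1 => "c1"
  'b' x 2 => "b2"
Compressed: "b2a1b1c1b2"
Compressed length: 10

10


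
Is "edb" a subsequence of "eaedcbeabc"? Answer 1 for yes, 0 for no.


Check if "edb" is a subsequence of "eaedcbeabc"
Greedy scan:
  Position 0 ('e'): matches sub[0] = 'e'
  Position 1 ('a'): no match needed
  Position 2 ('e'): no match needed
  Position 3 ('d'): matches sub[1] = 'd'
  Position 4 ('c'): no match needed
  Position 5 ('b'): matches sub[2] = 'b'
  Position 6 ('e'): no match needed
  Position 7 ('a'): no match needed
  Position 8 ('b'): no match needed
  Position 9 ('c'): no match needed
All 3 characters matched => is a subsequence

1


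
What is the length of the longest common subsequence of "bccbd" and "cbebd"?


LCS of "bccbd" and "cbebd"
DP table:
           c    b    e    b    d
      0    0    0    0    0    0
  b   0    0    1    1    1    1
  c   0    1    1    1    1    1
  c   0    1    1    1    1    1
  b   0    1    2    2    2    2
  d   0    1    2    2    2    3
LCS length = dp[5][5] = 3

3


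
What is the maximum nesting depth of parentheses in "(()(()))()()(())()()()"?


Input: "(()(()))()()(())()()()"
Tracking depth:
  Position 0 '(': depth becomes 1
  Position 1 '(': depth becomes 2
  Position 2 ')': depth becomes 1
  Position 3 '(': depth becomes 2
  Position 4 '(': depth becomes 3
  Position 5 ')': depth becomes 2
  Position 6 ')': depth becomes 1
  Position 7 ')': depth becomes 0
  Position 8 '(': depth becomes 1
  Position 9 ')': depth becomes 0
  Position 10 '(': depth becomes 1
  Position 11 ')': depth becomes 0
  Position 12 '(': depth becomes 1
  Position 13 '(': depth becomes 2
  Position 14 ')': depth becomes 1
  Position 15 ')': depth becomes 0
  Position 16 '(': depth becomes 1
  Position 17 ')': depth becomes 0
  Position 18 '(': depth becomes 1
  Position 19 ')': depth becomes 0
  Position 20 '(': depth becomes 1
  Position 21 ')': depth becomes 0
Maximum depth reached: 3

3


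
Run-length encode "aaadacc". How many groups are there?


Input: aaadacc
Scanning for consecutive runs:
  Group 1: 'a' x 3 (positions 0-2)
  Group 2: 'd' x 1 (positions 3-3)
  Group 3: 'a' x 1 (positions 4-4)
  Group 4: 'c' x 2 (positions 5-6)
Total groups: 4

4


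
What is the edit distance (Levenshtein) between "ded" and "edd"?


Computing edit distance: "ded" -> "edd"
DP table:
           e    d    d
      0    1    2    3
  d   1    1    1    2
  e   2    1    2    2
  d   3    2    1    2
Edit distance = dp[3][3] = 2

2


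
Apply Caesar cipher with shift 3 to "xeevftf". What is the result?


Caesar cipher: shift "xeevftf" by 3
  'x' (pos 23) + 3 = pos 0 = 'a'
  'e' (pos 4) + 3 = pos 7 = 'h'
  'e' (pos 4) + 3 = pos 7 = 'h'
  'v' (pos 21) + 3 = pos 24 = 'y'
  'f' (pos 5) + 3 = pos 8 = 'i'
  't' (pos 19) + 3 = pos 22 = 'w'
  'f' (pos 5) + 3 = pos 8 = 'i'
Result: ahhyiwi

ahhyiwi


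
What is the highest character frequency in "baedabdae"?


Input: baedabdae
Character counts:
  'a': 3
  'b': 2
  'd': 2
  'e': 2
Maximum frequency: 3

3


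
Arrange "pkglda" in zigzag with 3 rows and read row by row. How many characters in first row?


Zigzag "pkglda" into 3 rows:
Placing characters:
  'p' => row 0
  'k' => row 1
  'g' => row 2
  'l' => row 1
  'd' => row 0
  'a' => row 1
Rows:
  Row 0: "pd"
  Row 1: "kla"
  Row 2: "g"
First row length: 2

2


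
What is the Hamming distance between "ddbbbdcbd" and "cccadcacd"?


Comparing "ddbbbdcbd" and "cccadcacd" position by position:
  Position 0: 'd' vs 'c' => differ
  Position 1: 'd' vs 'c' => differ
  Position 2: 'b' vs 'c' => differ
  Position 3: 'b' vs 'a' => differ
  Position 4: 'b' vs 'd' => differ
  Position 5: 'd' vs 'c' => differ
  Position 6: 'c' vs 'a' => differ
  Position 7: 'b' vs 'c' => differ
  Position 8: 'd' vs 'd' => same
Total differences (Hamming distance): 8

8


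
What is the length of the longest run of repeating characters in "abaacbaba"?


Input: "abaacbaba"
Scanning for longest run:
  Position 1 ('b'): new char, reset run to 1
  Position 2 ('a'): new char, reset run to 1
  Position 3 ('a'): continues run of 'a', length=2
  Position 4 ('c'): new char, reset run to 1
  Position 5 ('b'): new char, reset run to 1
  Position 6 ('a'): new char, reset run to 1
  Position 7 ('b'): new char, reset run to 1
  Position 8 ('a'): new char, reset run to 1
Longest run: 'a' with length 2

2


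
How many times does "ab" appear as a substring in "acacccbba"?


Searching for "ab" in "acacccbba"
Scanning each position:
  Position 0: "ac" => no
  Position 1: "ca" => no
  Position 2: "ac" => no
  Position 3: "cc" => no
  Position 4: "cc" => no
  Position 5: "cb" => no
  Position 6: "bb" => no
  Position 7: "ba" => no
Total occurrences: 0

0


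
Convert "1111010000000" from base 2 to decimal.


Input: "1111010000000" in base 2
Positional expansion:
  Digit '1' (value 1) x 2^12 = 4096
  Digit '1' (value 1) x 2^11 = 2048
  Digit '1' (value 1) x 2^10 = 1024
  Digit '1' (value 1) x 2^9 = 512
  Digit '0' (value 0) x 2^8 = 0
  Digit '1' (value 1) x 2^7 = 128
  Digit '0' (value 0) x 2^6 = 0
  Digit '0' (value 0) x 2^5 = 0
  Digit '0' (value 0) x 2^4 = 0
  Digit '0' (value 0) x 2^3 = 0
  Digit '0' (value 0) x 2^2 = 0
  Digit '0' (value 0) x 2^1 = 0
  Digit '0' (value 0) x 2^0 = 0
Sum = 7808

7808


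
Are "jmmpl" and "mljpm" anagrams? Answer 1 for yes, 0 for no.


Strings: "jmmpl", "mljpm"
Sorted first:  jlmmp
Sorted second: jlmmp
Sorted forms match => anagrams

1


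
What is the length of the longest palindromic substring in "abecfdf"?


Input: "abecfdf"
Checking substrings for palindromes:
  [4:7] "fdf" (len 3) => palindrome
Longest palindromic substring: "fdf" with length 3

3


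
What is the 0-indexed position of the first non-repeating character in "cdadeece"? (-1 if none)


Input: cdadeece
Character frequencies:
  'a': 1
  'c': 2
  'd': 2
  'e': 3
Scanning left to right for freq == 1:
  Position 0 ('c'): freq=2, skip
  Position 1 ('d'): freq=2, skip
  Position 2 ('a'): unique! => answer = 2

2


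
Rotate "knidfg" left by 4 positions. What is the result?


Input: "knidfg", rotate left by 4
First 4 characters: "knid"
Remaining characters: "fg"
Concatenate remaining + first: "fg" + "knid" = "fgknid"

fgknid


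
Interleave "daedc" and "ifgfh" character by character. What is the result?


Interleaving "daedc" and "ifgfh":
  Position 0: 'd' from first, 'i' from second => "di"
  Position 1: 'a' from first, 'f' from second => "af"
  Position 2: 'e' from first, 'g' from second => "eg"
  Position 3: 'd' from first, 'f' from second => "df"
  Position 4: 'c' from first, 'h' from second => "ch"
Result: diafegdfch

diafegdfch


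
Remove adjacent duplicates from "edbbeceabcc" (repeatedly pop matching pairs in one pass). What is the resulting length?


Input: edbbeceabcc
Stack-based adjacent duplicate removal:
  Read 'e': push. Stack: e
  Read 'd': push. Stack: ed
  Read 'b': push. Stack: edb
  Read 'b': matches stack top 'b' => pop. Stack: ed
  Read 'e': push. Stack: ede
  Read 'c': push. Stack: edec
  Read 'e': push. Stack: edece
  Read 'a': push. Stack: edecea
  Read 'b': push. Stack: edeceab
  Read 'c': push. Stack: edeceabc
  Read 'c': matches stack top 'c' => pop. Stack: edeceab
Final stack: "edeceab" (length 7)

7


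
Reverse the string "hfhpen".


Input: hfhpen
Reading characters right to left:
  Position 5: 'n'
  Position 4: 'e'
  Position 3: 'p'
  Position 2: 'h'
  Position 1: 'f'
  Position 0: 'h'
Reversed: nephfh

nephfh


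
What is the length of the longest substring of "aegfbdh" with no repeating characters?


Input: "aegfbdh"
Sliding window (track last position of each char):
  Position 0 ('a'): window [0,0] length 1 -- new best
  Position 1 ('e'): window [0,1] length 2 -- new best
  Position 2 ('g'): window [0,2] length 3 -- new best
  Position 3 ('f'): window [0,3] length 4 -- new best
  Position 4 ('b'): window [0,4] length 5 -- new best
  Position 5 ('d'): window [0,5] length 6 -- new best
  Position 6 ('h'): window [0,6] length 7 -- new best
Longest substring with no repeats: "aegfbdh" with length 7

7


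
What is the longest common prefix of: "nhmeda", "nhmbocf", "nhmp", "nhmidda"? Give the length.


Words: nhmeda, nhmbocf, nhmp, nhmidda
  Position 0: all 'n' => match
  Position 1: all 'h' => match
  Position 2: all 'm' => match
  Position 3: ('e', 'b', 'p', 'i') => mismatch, stop
LCP = "nhm" (length 3)

3


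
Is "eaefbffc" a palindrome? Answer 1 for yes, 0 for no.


Input: eaefbffc
Reversed: cffbfeae
  Compare pos 0 ('e') with pos 7 ('c'): MISMATCH
  Compare pos 1 ('a') with pos 6 ('f'): MISMATCH
  Compare pos 2 ('e') with pos 5 ('f'): MISMATCH
  Compare pos 3 ('f') with pos 4 ('b'): MISMATCH
Result: not a palindrome

0


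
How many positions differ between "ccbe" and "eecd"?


Comparing "ccbe" and "eecd" position by position:
  Position 0: 'c' vs 'e' => DIFFER
  Position 1: 'c' vs 'e' => DIFFER
  Position 2: 'b' vs 'c' => DIFFER
  Position 3: 'e' vs 'd' => DIFFER
Positions that differ: 4

4


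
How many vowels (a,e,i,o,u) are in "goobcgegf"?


Input: goobcgegf
Checking each character:
  'g' at position 0: consonant
  'o' at position 1: vowel (running total: 1)
  'o' at position 2: vowel (running total: 2)
  'b' at position 3: consonant
  'c' at position 4: consonant
  'g' at position 5: consonant
  'e' at position 6: vowel (running total: 3)
  'g' at position 7: consonant
  'f' at position 8: consonant
Total vowels: 3

3


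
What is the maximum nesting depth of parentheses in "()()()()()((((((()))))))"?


Input: "()()()()()((((((()))))))"
Tracking depth:
  Position 0 '(': depth becomes 1
  Position 1 ')': depth becomes 0
  Position 2 '(': depth becomes 1
  Position 3 ')': depth becomes 0
  Position 4 '(': depth becomes 1
  Position 5 ')': depth becomes 0
  Position 6 '(': depth becomes 1
  Position 7 ')': depth becomes 0
  Position 8 '(': depth becomes 1
  Position 9 ')': depth becomes 0
  Position 10 '(': depth becomes 1
  Position 11 '(': depth becomes 2
  Position 12 '(': depth becomes 3
  Position 13 '(': depth becomes 4
  Position 14 '(': depth becomes 5
  Position 15 '(': depth becomes 6
  Position 16 '(': depth becomes 7
  Position 17 ')': depth becomes 6
  Position 18 ')': depth becomes 5
  Position 19 ')': depth becomes 4
  Position 20 ')': depth becomes 3
  Position 21 ')': depth becomes 2
  Position 22 ')': depth becomes 1
  Position 23 ')': depth becomes 0
Maximum depth reached: 7

7


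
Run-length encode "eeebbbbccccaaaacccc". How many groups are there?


Input: eeebbbbccccaaaacccc
Scanning for consecutive runs:
  Group 1: 'e' x 3 (positions 0-2)
  Group 2: 'b' x 4 (positions 3-6)
  Group 3: 'c' x 4 (positions 7-10)
  Group 4: 'a' x 4 (positions 11-14)
  Group 5: 'c' x 4 (positions 15-18)
Total groups: 5

5


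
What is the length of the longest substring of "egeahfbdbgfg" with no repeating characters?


Input: "egeahfbdbgfg"
Sliding window (track last position of each char):
  Position 0 ('e'): window [0,0] length 1 -- new best
  Position 1 ('g'): window [0,1] length 2 -- new best
  Position 2 ('e'): repeat (last at 0), move window start to 1
  Position 2 ('e'): window [1,2] length 2
  Position 3 ('a'): window [1,3] length 3 -- new best
  Position 4 ('h'): window [1,4] length 4 -- new best
  Position 5 ('f'): window [1,5] length 5 -- new best
  Position 6 ('b'): window [1,6] length 6 -- new best
  Position 7 ('d'): window [1,7] length 7 -- new best
  Position 8 ('b'): repeat (last at 6), move window start to 7
  Position 8 ('b'): window [7,8] length 2
  Position 9 ('g'): window [7,9] length 3
  Position 10 ('f'): window [7,10] length 4
  Position 11 ('g'): repeat (last at 9), move window start to 10
  Position 11 ('g'): window [10,11] length 2
Longest substring with no repeats: "geahfbd" with length 7

7


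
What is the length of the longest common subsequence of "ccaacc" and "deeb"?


LCS of "ccaacc" and "deeb"
DP table:
           d    e    e    b
      0    0    0    0    0
  c   0    0    0    0    0
  c   0    0    0    0    0
  a   0    0    0    0    0
  a   0    0    0    0    0
  c   0    0    0    0    0
  c   0    0    0    0    0
LCS length = dp[6][4] = 0

0


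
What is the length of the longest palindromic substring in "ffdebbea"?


Input: "ffdebbea"
Checking substrings for palindromes:
  [3:7] "ebbe" (len 4) => palindrome
  [0:2] "ff" (len 2) => palindrome
  [4:6] "bb" (len 2) => palindrome
Longest palindromic substring: "ebbe" with length 4

4


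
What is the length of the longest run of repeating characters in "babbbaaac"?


Input: "babbbaaac"
Scanning for longest run:
  Position 1 ('a'): new char, reset run to 1
  Position 2 ('b'): new char, reset run to 1
  Position 3 ('b'): continues run of 'b', length=2
  Position 4 ('b'): continues run of 'b', length=3
  Position 5 ('a'): new char, reset run to 1
  Position 6 ('a'): continues run of 'a', length=2
  Position 7 ('a'): continues run of 'a', length=3
  Position 8 ('c'): new char, reset run to 1
Longest run: 'b' with length 3

3


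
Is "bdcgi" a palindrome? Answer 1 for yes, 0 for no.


Input: bdcgi
Reversed: igcdb
  Compare pos 0 ('b') with pos 4 ('i'): MISMATCH
  Compare pos 1 ('d') with pos 3 ('g'): MISMATCH
Result: not a palindrome

0


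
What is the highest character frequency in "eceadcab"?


Input: eceadcab
Character counts:
  'a': 2
  'b': 1
  'c': 2
  'd': 1
  'e': 2
Maximum frequency: 2

2


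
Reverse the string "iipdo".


Input: iipdo
Reading characters right to left:
  Position 4: 'o'
  Position 3: 'd'
  Position 2: 'p'
  Position 1: 'i'
  Position 0: 'i'
Reversed: odpii

odpii


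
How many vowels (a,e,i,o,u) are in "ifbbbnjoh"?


Input: ifbbbnjoh
Checking each character:
  'i' at position 0: vowel (running total: 1)
  'f' at position 1: consonant
  'b' at position 2: consonant
  'b' at position 3: consonant
  'b' at position 4: consonant
  'n' at position 5: consonant
  'j' at position 6: consonant
  'o' at position 7: vowel (running total: 2)
  'h' at position 8: consonant
Total vowels: 2

2


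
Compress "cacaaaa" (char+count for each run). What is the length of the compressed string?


Input: cacaaaa
Runs:
  'c' x 1 => "c1"
  'a' x 1 => "a1"
  'c' x 1 => "c1"
  'a' x 4 => "a4"
Compressed: "c1a1c1a4"
Compressed length: 8

8


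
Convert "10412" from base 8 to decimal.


Input: "10412" in base 8
Positional expansion:
  Digit '1' (value 1) x 8^4 = 4096
  Digit '0' (value 0) x 8^3 = 0
  Digit '4' (value 4) x 8^2 = 256
  Digit '1' (value 1) x 8^1 = 8
  Digit '2' (value 2) x 8^0 = 2
Sum = 4362

4362


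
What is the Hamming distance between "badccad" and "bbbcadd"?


Comparing "badccad" and "bbbcadd" position by position:
  Position 0: 'b' vs 'b' => same
  Position 1: 'a' vs 'b' => differ
  Position 2: 'd' vs 'b' => differ
  Position 3: 'c' vs 'c' => same
  Position 4: 'c' vs 'a' => differ
  Position 5: 'a' vs 'd' => differ
  Position 6: 'd' vs 'd' => same
Total differences (Hamming distance): 4

4


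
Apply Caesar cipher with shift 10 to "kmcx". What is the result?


Caesar cipher: shift "kmcx" by 10
  'k' (pos 10) + 10 = pos 20 = 'u'
  'm' (pos 12) + 10 = pos 22 = 'w'
  'c' (pos 2) + 10 = pos 12 = 'm'
  'x' (pos 23) + 10 = pos 7 = 'h'
Result: uwmh

uwmh


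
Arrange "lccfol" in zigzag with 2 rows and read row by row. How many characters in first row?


Zigzag "lccfol" into 2 rows:
Placing characters:
  'l' => row 0
  'c' => row 1
  'c' => row 0
  'f' => row 1
  'o' => row 0
  'l' => row 1
Rows:
  Row 0: "lco"
  Row 1: "cfl"
First row length: 3

3


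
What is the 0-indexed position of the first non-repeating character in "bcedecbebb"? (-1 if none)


Input: bcedecbebb
Character frequencies:
  'b': 4
  'c': 2
  'd': 1
  'e': 3
Scanning left to right for freq == 1:
  Position 0 ('b'): freq=4, skip
  Position 1 ('c'): freq=2, skip
  Position 2 ('e'): freq=3, skip
  Position 3 ('d'): unique! => answer = 3

3


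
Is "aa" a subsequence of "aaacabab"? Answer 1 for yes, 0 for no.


Check if "aa" is a subsequence of "aaacabab"
Greedy scan:
  Position 0 ('a'): matches sub[0] = 'a'
  Position 1 ('a'): matches sub[1] = 'a'
  Position 2 ('a'): no match needed
  Position 3 ('c'): no match needed
  Position 4 ('a'): no match needed
  Position 5 ('b'): no match needed
  Position 6 ('a'): no match needed
  Position 7 ('b'): no match needed
All 2 characters matched => is a subsequence

1


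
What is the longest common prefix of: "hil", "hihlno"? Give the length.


Words: hil, hihlno
  Position 0: all 'h' => match
  Position 1: all 'i' => match
  Position 2: ('l', 'h') => mismatch, stop
LCP = "hi" (length 2)

2


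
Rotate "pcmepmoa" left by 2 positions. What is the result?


Input: "pcmepmoa", rotate left by 2
First 2 characters: "pc"
Remaining characters: "mepmoa"
Concatenate remaining + first: "mepmoa" + "pc" = "mepmoapc"

mepmoapc


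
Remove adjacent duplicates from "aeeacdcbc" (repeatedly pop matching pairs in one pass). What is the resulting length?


Input: aeeacdcbc
Stack-based adjacent duplicate removal:
  Read 'a': push. Stack: a
  Read 'e': push. Stack: ae
  Read 'e': matches stack top 'e' => pop. Stack: a
  Read 'a': matches stack top 'a' => pop. Stack: (empty)
  Read 'c': push. Stack: c
  Read 'd': push. Stack: cd
  Read 'c': push. Stack: cdc
  Read 'b': push. Stack: cdcb
  Read 'c': push. Stack: cdcbc
Final stack: "cdcbc" (length 5)

5


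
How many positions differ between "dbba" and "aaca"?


Comparing "dbba" and "aaca" position by position:
  Position 0: 'd' vs 'a' => DIFFER
  Position 1: 'b' vs 'a' => DIFFER
  Position 2: 'b' vs 'c' => DIFFER
  Position 3: 'a' vs 'a' => same
Positions that differ: 3

3


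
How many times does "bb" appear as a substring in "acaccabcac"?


Searching for "bb" in "acaccabcac"
Scanning each position:
  Position 0: "ac" => no
  Position 1: "ca" => no
  Position 2: "ac" => no
  Position 3: "cc" => no
  Position 4: "ca" => no
  Position 5: "ab" => no
  Position 6: "bc" => no
  Position 7: "ca" => no
  Position 8: "ac" => no
Total occurrences: 0

0


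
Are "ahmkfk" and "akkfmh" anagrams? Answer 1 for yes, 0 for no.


Strings: "ahmkfk", "akkfmh"
Sorted first:  afhkkm
Sorted second: afhkkm
Sorted forms match => anagrams

1


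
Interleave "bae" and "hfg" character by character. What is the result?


Interleaving "bae" and "hfg":
  Position 0: 'b' from first, 'h' from second => "bh"
  Position 1: 'a' from first, 'f' from second => "af"
  Position 2: 'e' from first, 'g' from second => "eg"
Result: bhafeg

bhafeg


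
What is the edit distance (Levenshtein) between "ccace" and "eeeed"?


Computing edit distance: "ccace" -> "eeeed"
DP table:
           e    e    e    e    d
      0    1    2    3    4    5
  c   1    1    2    3    4    5
  c   2    2    2    3    4    5
  a   3    3    3    3    4    5
  c   4    4    4    4    4    5
  e   5    4    4    4    4    5
Edit distance = dp[5][5] = 5

5


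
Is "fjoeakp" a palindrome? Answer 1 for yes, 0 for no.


Input: fjoeakp
Reversed: pkaeojf
  Compare pos 0 ('f') with pos 6 ('p'): MISMATCH
  Compare pos 1 ('j') with pos 5 ('k'): MISMATCH
  Compare pos 2 ('o') with pos 4 ('a'): MISMATCH
Result: not a palindrome

0


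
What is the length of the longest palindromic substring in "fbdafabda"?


Input: "fbdafabda"
Checking substrings for palindromes:
  [3:6] "afa" (len 3) => palindrome
Longest palindromic substring: "afa" with length 3

3


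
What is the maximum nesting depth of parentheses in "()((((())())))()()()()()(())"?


Input: "()((((())())))()()()()()(())"
Tracking depth:
  Position 0 '(': depth becomes 1
  Position 1 ')': depth becomes 0
  Position 2 '(': depth becomes 1
  Position 3 '(': depth becomes 2
  Position 4 '(': depth becomes 3
  Position 5 '(': depth becomes 4
  Position 6 '(': depth becomes 5
  Position 7 ')': depth becomes 4
  Position 8 ')': depth becomes 3
  Position 9 '(': depth becomes 4
  Position 10 ')': depth becomes 3
  Position 11 ')': depth becomes 2
  Position 12 ')': depth becomes 1
  Position 13 ')': depth becomes 0
  Position 14 '(': depth becomes 1
  Position 15 ')': depth becomes 0
  Position 16 '(': depth becomes 1
  Position 17 ')': depth becomes 0
  Position 18 '(': depth becomes 1
  Position 19 ')': depth becomes 0
  Position 20 '(': depth becomes 1
  Position 21 ')': depth becomes 0
  Position 22 '(': depth becomes 1
  Position 23 ')': depth becomes 0
  Position 24 '(': depth becomes 1
  Position 25 '(': depth becomes 2
  Position 26 ')': depth becomes 1
  Position 27 ')': depth becomes 0
Maximum depth reached: 5

5


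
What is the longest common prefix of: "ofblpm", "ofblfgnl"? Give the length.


Words: ofblpm, ofblfgnl
  Position 0: all 'o' => match
  Position 1: all 'f' => match
  Position 2: all 'b' => match
  Position 3: all 'l' => match
  Position 4: ('p', 'f') => mismatch, stop
LCP = "ofbl" (length 4)

4


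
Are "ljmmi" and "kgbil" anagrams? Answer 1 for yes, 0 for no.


Strings: "ljmmi", "kgbil"
Sorted first:  ijlmm
Sorted second: bgikl
Differ at position 0: 'i' vs 'b' => not anagrams

0


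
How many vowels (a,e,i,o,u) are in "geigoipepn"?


Input: geigoipepn
Checking each character:
  'g' at position 0: consonant
  'e' at position 1: vowel (running total: 1)
  'i' at position 2: vowel (running total: 2)
  'g' at position 3: consonant
  'o' at position 4: vowel (running total: 3)
  'i' at position 5: vowel (running total: 4)
  'p' at position 6: consonant
  'e' at position 7: vowel (running total: 5)
  'p' at position 8: consonant
  'n' at position 9: consonant
Total vowels: 5

5


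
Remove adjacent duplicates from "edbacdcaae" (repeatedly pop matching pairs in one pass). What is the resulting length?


Input: edbacdcaae
Stack-based adjacent duplicate removal:
  Read 'e': push. Stack: e
  Read 'd': push. Stack: ed
  Read 'b': push. Stack: edb
  Read 'a': push. Stack: edba
  Read 'c': push. Stack: edbac
  Read 'd': push. Stack: edbacd
  Read 'c': push. Stack: edbacdc
  Read 'a': push. Stack: edbacdca
  Read 'a': matches stack top 'a' => pop. Stack: edbacdc
  Read 'e': push. Stack: edbacdce
Final stack: "edbacdce" (length 8)

8


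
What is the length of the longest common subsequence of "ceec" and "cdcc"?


LCS of "ceec" and "cdcc"
DP table:
           c    d    c    c
      0    0    0    0    0
  c   0    1    1    1    1
  e   0    1    1    1    1
  e   0    1    1    1    1
  c   0    1    1    2    2
LCS length = dp[4][4] = 2

2


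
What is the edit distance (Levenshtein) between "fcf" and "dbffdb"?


Computing edit distance: "fcf" -> "dbffdb"
DP table:
           d    b    f    f    d    b
      0    1    2    3    4    5    6
  f   1    1    2    2    3    4    5
  c   2    2    2    3    3    4    5
  f   3    3    3    2    3    4    5
Edit distance = dp[3][6] = 5

5


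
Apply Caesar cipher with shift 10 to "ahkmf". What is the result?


Caesar cipher: shift "ahkmf" by 10
  'a' (pos 0) + 10 = pos 10 = 'k'
  'h' (pos 7) + 10 = pos 17 = 'r'
  'k' (pos 10) + 10 = pos 20 = 'u'
  'm' (pos 12) + 10 = pos 22 = 'w'
  'f' (pos 5) + 10 = pos 15 = 'p'
Result: kruwp

kruwp


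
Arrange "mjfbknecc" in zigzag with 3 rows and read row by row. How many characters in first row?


Zigzag "mjfbknecc" into 3 rows:
Placing characters:
  'm' => row 0
  'j' => row 1
  'f' => row 2
  'b' => row 1
  'k' => row 0
  'n' => row 1
  'e' => row 2
  'c' => row 1
  'c' => row 0
Rows:
  Row 0: "mkc"
  Row 1: "jbnc"
  Row 2: "fe"
First row length: 3

3


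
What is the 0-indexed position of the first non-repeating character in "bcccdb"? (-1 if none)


Input: bcccdb
Character frequencies:
  'b': 2
  'c': 3
  'd': 1
Scanning left to right for freq == 1:
  Position 0 ('b'): freq=2, skip
  Position 1 ('c'): freq=3, skip
  Position 2 ('c'): freq=3, skip
  Position 3 ('c'): freq=3, skip
  Position 4 ('d'): unique! => answer = 4

4


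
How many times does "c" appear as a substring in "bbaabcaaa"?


Searching for "c" in "bbaabcaaa"
Scanning each position:
  Position 0: "b" => no
  Position 1: "b" => no
  Position 2: "a" => no
  Position 3: "a" => no
  Position 4: "b" => no
  Position 5: "c" => MATCH
  Position 6: "a" => no
  Position 7: "a" => no
  Position 8: "a" => no
Total occurrences: 1

1


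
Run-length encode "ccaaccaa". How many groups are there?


Input: ccaaccaa
Scanning for consecutive runs:
  Group 1: 'c' x 2 (positions 0-1)
  Group 2: 'a' x 2 (positions 2-3)
  Group 3: 'c' x 2 (positions 4-5)
  Group 4: 'a' x 2 (positions 6-7)
Total groups: 4

4
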